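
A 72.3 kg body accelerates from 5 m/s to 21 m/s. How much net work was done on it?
W = ΔKE = ½m(v₂² − v₁²) = ½(72.3)(21² − 5²) = 15038.4 J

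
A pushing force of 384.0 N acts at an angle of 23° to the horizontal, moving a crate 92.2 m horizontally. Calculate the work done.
W = F·d·cosθ = (384.0)(92.2)cos(23°) = 32590 J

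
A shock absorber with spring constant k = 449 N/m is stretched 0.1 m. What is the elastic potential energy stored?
PE = ½kx² = ½(449)(0.1)² = 2.245 J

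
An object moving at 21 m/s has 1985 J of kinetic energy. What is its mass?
m = 2·KE/v² = 2·1985/(21)² = 9.002 kg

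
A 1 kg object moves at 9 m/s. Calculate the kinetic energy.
KE = ½mv² = ½(1)(9)² = 40.5 J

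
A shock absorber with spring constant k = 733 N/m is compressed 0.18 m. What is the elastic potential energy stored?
PE = ½kx² = ½(733)(0.18)² = 11.87 J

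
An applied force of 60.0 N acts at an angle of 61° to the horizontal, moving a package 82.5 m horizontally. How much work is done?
W = F·d·cosθ = (60.0)(82.5)cos(61°) = 2400 J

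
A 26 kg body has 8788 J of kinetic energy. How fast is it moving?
v = √(2·KE/m) = √(2·8788/26) = 26.0 m/s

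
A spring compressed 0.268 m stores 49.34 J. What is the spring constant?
k = 2·PE/x² = 2·49.34/(0.268)² = 1374 N/m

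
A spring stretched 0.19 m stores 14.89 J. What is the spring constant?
k = 2·PE/x² = 2·14.89/(0.19)² = 824.9 N/m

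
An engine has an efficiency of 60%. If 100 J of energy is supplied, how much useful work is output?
W_out = η·W_in = 0.6·100 = 60.0 J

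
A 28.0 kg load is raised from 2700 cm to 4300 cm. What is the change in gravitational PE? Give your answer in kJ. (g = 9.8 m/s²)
Convert to SI: m = 28.0 kg, Δh = 16.0 m
ΔPE = mgΔh = (28.0)(9.8)(16.0) = 4390.4 J = 4.39 kJ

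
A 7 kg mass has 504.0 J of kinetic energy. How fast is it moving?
v = √(2·KE/m) = √(2·504.0/7) = 12.0 m/s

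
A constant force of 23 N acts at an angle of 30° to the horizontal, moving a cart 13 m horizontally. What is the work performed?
W = F·d·cosθ = (23)(13)cos(30°) = 258.9 J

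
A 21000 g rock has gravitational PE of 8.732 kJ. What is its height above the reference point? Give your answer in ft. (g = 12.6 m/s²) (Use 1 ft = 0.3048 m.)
Convert to SI: m = 21.0 kg, PE = 8732.0 J
h = PE/(mg) = 8732.0/(21.0·12.6) = 33.0008 m = 108.3 ft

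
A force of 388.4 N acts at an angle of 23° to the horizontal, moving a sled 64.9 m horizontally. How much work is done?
W = F·d·cosθ = (388.4)(64.9)cos(23°) = 23200 J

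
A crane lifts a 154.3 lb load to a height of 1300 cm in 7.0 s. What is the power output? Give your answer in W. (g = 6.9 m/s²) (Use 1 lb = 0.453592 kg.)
Convert to SI: m = 69.9892 kg, h = 13.0 m, t = 7.0 s
P = mgh/t = (69.9892)(6.9)(13.0)/7.0 = 896.9 W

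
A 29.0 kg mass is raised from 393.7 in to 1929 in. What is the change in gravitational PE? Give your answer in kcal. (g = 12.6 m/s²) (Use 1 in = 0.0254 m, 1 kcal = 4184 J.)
Convert to SI: m = 29.0 kg, Δh = 38.9966 m
ΔPE = mgΔh = (29.0)(12.6)(38.9966) = 14249.4 J = 3.406 kcal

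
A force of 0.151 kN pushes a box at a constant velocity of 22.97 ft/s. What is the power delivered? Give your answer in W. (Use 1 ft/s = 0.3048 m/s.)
Convert to SI: F = 151.0 N, v = 7.00126 m/s
P = Fv = (151.0)(7.00126) = 1057 W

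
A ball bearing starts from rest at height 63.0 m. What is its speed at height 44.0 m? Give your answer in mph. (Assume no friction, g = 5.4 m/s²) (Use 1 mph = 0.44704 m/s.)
mgh₁ = mgh₂ + ½mv² ⇒ v = √(2g(h₁−h₂)) = √(2·5.4·19.0) = 14.3248 m/s = 32.04 mph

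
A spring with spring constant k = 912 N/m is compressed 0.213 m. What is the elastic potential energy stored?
PE = ½kx² = ½(912)(0.213)² = 20.69 J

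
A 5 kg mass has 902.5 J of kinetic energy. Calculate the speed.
v = √(2·KE/m) = √(2·902.5/5) = 19.0 m/s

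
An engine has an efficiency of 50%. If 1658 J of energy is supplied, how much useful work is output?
W_out = η·W_in = 0.5·1658 = 829.0 J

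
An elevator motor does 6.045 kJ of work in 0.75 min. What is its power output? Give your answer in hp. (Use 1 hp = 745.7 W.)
Convert to SI: W = 6045.0 J, t = 45.0 s
P = W/t = 6045.0/45.0 = 134.333 W = 0.1801 hp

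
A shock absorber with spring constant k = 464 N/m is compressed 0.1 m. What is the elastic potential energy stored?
PE = ½kx² = ½(464)(0.1)² = 2.32 J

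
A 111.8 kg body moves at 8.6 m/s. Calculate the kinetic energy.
KE = ½mv² = ½(111.8)(8.6)² = 4134 J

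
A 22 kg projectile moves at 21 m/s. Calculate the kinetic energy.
KE = ½mv² = ½(22)(21)² = 4851.0 J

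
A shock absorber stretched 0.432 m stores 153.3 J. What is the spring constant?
k = 2·PE/x² = 2·153.3/(0.432)² = 1643 N/m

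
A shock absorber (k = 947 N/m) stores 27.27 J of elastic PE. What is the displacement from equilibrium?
x = √(2·PE/k) = √(2·27.27/947) = 0.24 m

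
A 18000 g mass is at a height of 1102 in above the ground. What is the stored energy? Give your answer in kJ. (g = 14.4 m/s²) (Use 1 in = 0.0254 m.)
Convert to SI: m = 18.0 kg, h = 27.9908 m
PE = mgh = (18.0)(14.4)(27.9908) = 7255.22 J = 7.255 kJ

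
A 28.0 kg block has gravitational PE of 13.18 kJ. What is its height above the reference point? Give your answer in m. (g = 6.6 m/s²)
Convert to SI: m = 28.0 kg, PE = 13180.0 J
h = PE/(mg) = 13180.0/(28.0·6.6) = 71.32 m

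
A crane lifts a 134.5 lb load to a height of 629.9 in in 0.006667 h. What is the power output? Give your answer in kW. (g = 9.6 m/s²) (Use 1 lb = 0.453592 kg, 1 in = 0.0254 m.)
Convert to SI: m = 61.0081 kg, h = 15.9995 m, t = 24.0012 s
P = mgh/t = (61.0081)(9.6)(15.9995)/24.0012 = 390.419 W = 0.3904 kW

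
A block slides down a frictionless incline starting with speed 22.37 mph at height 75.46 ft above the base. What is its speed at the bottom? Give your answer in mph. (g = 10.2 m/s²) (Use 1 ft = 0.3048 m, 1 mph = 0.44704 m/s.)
Convert to SI: v₀ = 10.0003 m/s, h = 23.0002 m
½mv₀² + mgh = ½mv² ⇒ v = √(v₀² + 2gh) = √(10.0003² + 2·10.2·23.0002) = 23.8581 m/s = 53.37 mph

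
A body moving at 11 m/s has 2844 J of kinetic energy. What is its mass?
m = 2·KE/v² = 2·2844/(11)² = 47.01 kg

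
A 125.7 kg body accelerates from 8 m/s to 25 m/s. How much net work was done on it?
W = ΔKE = ½m(v₂² − v₁²) = ½(125.7)(25² − 8²) = 35258.85 J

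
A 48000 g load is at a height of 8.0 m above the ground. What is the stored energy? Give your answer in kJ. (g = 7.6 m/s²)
Convert to SI: m = 48.0 kg, h = 8.0 m
PE = mgh = (48.0)(7.6)(8.0) = 2918.4 J = 2.918 kJ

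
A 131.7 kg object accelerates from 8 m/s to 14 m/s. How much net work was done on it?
W = ΔKE = ½m(v₂² − v₁²) = ½(131.7)(14² − 8²) = 8692.2 J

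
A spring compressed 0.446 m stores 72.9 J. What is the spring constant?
k = 2·PE/x² = 2·72.9/(0.446)² = 733.0 N/m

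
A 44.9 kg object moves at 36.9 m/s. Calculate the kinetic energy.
KE = ½mv² = ½(44.9)(36.9)² = 30570 J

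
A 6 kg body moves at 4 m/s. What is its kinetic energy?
KE = ½mv² = ½(6)(4)² = 48.0 J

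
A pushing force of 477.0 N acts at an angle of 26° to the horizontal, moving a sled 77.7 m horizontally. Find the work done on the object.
W = F·d·cosθ = (477.0)(77.7)cos(26°) = 33310 J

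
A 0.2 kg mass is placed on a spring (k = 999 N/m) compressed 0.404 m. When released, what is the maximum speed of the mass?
½kx² = ½mv² ⇒ v = x√(k/m) = (0.404)√(999/0.2) = 28.55 m/s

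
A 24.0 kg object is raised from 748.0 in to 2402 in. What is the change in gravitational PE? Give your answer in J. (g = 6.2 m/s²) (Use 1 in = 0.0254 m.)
Convert to SI: m = 24.0 kg, Δh = 42.0116 m
ΔPE = mgΔh = (24.0)(6.2)(42.0116) = 6251 J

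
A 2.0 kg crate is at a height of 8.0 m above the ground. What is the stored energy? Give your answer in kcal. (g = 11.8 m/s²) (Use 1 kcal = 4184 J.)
PE = mgh = (2.0)(11.8)(8.0) = 188.8 J = 0.04512 kcal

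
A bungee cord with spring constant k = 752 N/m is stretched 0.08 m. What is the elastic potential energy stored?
PE = ½kx² = ½(752)(0.08)² = 2.406 J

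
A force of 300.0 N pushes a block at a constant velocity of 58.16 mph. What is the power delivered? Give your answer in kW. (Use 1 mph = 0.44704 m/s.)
Convert to SI: F = 300.0 N, v = 25.9998 m/s
P = Fv = (300.0)(25.9998) = 7799.95 W = 7.8 kW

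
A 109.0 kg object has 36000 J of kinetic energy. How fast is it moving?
v = √(2·KE/m) = √(2·36000/109.0) = 25.7 m/s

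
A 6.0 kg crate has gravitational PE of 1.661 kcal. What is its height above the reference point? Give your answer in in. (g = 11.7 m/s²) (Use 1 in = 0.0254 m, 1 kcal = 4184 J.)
Convert to SI: m = 6.0 kg, PE = 6949.62 J
h = PE/(mg) = 6949.62/(6.0·11.7) = 98.9975 m = 3898 in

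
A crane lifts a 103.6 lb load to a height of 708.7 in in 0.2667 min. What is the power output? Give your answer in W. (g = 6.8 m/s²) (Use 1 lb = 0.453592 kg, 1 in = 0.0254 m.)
Convert to SI: m = 46.9921 kg, h = 18.001 m, t = 16.002 s
P = mgh/t = (46.9921)(6.8)(18.001)/16.002 = 359.5 W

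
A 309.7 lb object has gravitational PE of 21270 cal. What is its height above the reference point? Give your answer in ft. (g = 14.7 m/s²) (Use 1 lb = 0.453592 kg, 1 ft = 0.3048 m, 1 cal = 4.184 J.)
Convert to SI: m = 140.477 kg, PE = 88993.7 J
h = PE/(mg) = 88993.7/(140.477·14.7) = 43.0958 m = 141.4 ft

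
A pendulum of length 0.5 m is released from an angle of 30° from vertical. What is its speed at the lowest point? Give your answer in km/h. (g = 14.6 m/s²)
h = L(1 − cosθ) = 0.5(1 − cos30°) = 0.0669873 m
v = √(2gh) = √(2·14.6·0.0669873) = 1.39858 m/s = 5.035 km/h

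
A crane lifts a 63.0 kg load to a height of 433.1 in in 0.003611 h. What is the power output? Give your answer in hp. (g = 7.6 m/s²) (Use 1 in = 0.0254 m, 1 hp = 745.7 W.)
Convert to SI: m = 63.0 kg, h = 11.0007 m, t = 12.9996 s
P = mgh/t = (63.0)(7.6)(11.0007)/12.9996 = 405.178 W = 0.5434 hp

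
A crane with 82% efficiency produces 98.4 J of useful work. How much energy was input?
W_in = W_out/η = 98.4/0.82 = 120.0 J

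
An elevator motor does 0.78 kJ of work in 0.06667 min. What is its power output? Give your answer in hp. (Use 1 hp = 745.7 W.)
Convert to SI: W = 780.0 J, t = 4.0002 s
P = W/t = 780.0/4.0002 = 194.99 W = 0.2615 hp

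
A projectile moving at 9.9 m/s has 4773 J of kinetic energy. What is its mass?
m = 2·KE/v² = 2·4773/(9.9)² = 97.4 kg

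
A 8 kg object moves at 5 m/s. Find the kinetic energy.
KE = ½mv² = ½(8)(5)² = 100.0 J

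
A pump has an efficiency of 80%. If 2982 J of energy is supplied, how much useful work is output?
W_out = η·W_in = 0.8·2982 = 2385.6 J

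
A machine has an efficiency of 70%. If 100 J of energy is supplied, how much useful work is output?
W_out = η·W_in = 0.7·100 = 70.0 J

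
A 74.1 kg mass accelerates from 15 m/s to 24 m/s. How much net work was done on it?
W = ΔKE = ½m(v₂² − v₁²) = ½(74.1)(24² − 15²) = 13004.55 J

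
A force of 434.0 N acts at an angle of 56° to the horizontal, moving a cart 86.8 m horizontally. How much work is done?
W = F·d·cosθ = (434.0)(86.8)cos(56°) = 21070 J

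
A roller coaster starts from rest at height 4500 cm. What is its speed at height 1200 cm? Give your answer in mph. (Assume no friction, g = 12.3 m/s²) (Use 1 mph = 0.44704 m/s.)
Convert to SI: h₁−h₂ = 33.0 m
mgh₁ = mgh₂ + ½mv² ⇒ v = √(2g(h₁−h₂)) = √(2·12.3·33.0) = 28.4921 m/s = 63.74 mph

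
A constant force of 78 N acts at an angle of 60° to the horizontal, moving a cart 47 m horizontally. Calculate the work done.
W = F·d·cosθ = (78)(47)cos(60°) = 1833 J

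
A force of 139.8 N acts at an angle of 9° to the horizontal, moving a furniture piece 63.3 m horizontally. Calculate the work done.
W = F·d·cosθ = (139.8)(63.3)cos(9°) = 8740 J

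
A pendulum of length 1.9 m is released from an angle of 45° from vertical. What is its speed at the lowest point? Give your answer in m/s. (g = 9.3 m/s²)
h = L(1 − cosθ) = 1.9(1 − cos45°) = 0.556497 m
v = √(2gh) = √(2·9.3·0.556497) = 3.217 m/s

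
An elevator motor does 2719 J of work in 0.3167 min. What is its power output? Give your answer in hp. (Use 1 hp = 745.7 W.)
Convert to SI: W = 2719.0 J, t = 19.002 s
P = W/t = 2719.0/19.002 = 143.09 W = 0.1919 hp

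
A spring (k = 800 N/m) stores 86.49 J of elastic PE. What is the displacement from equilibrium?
x = √(2·PE/k) = √(2·86.49/800) = 0.465 m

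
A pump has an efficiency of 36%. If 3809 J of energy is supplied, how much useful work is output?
W_out = η·W_in = 0.36·3809 = 1371.24 J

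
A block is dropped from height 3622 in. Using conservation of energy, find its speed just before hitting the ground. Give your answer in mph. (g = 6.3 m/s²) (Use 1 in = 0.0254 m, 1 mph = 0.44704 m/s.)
Convert to SI: h = 91.9988 m
mgh = ½mv² ⇒ v = √(2gh) = √(2·6.3·91.9988) = 34.0468 m/s = 76.16 mph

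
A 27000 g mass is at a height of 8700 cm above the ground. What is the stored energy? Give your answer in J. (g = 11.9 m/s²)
Convert to SI: m = 27.0 kg, h = 87.0 m
PE = mgh = (27.0)(11.9)(87.0) = 27950 J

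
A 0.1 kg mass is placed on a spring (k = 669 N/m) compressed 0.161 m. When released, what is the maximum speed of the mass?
½kx² = ½mv² ⇒ v = x√(k/m) = (0.161)√(669/0.1) = 13.17 m/s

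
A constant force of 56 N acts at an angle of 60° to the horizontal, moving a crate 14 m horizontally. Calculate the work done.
W = F·d·cosθ = (56)(14)cos(60°) = 392.0 J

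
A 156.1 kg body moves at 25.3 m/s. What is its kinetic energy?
KE = ½mv² = ½(156.1)(25.3)² = 49960 J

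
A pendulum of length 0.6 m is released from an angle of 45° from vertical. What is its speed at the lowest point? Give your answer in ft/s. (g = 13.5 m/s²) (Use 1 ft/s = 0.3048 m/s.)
h = L(1 − cosθ) = 0.6(1 − cos45°) = 0.175736 m
v = √(2gh) = √(2·13.5·0.175736) = 2.17827 m/s = 7.147 ft/s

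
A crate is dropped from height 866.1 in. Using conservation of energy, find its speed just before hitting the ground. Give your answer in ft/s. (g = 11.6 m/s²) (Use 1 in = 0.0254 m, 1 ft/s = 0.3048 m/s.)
Convert to SI: h = 21.9989 m
mgh = ½mv² ⇒ v = √(2gh) = √(2·11.6·21.9989) = 22.5915 m/s = 74.12 ft/s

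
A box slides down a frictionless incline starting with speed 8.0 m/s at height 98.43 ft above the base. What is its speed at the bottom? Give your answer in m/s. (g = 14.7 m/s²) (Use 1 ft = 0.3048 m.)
Convert to SI: v₀ = 8.0 m/s, h = 30.0015 m
½mv₀² + mgh = ½mv² ⇒ v = √(v₀² + 2gh) = √(8.0² + 2·14.7·30.0015) = 30.76 m/s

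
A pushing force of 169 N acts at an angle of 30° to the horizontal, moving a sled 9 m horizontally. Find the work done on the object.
W = F·d·cosθ = (169)(9)cos(30°) = 1317 J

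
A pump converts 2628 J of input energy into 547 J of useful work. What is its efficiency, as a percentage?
η = W_out/W_in = 547/2628 = 20.81%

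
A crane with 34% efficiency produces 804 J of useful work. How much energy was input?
W_in = W_out/η = 804/0.34 = 2365 J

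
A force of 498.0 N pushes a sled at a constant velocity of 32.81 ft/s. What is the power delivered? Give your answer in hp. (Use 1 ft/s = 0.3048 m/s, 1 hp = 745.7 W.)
Convert to SI: F = 498.0 N, v = 10.0005 m/s
P = Fv = (498.0)(10.0005) = 4980.24 W = 6.679 hp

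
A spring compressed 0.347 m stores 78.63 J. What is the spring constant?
k = 2·PE/x² = 2·78.63/(0.347)² = 1306 N/m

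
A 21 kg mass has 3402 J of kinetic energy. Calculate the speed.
v = √(2·KE/m) = √(2·3402/21) = 18.0 m/s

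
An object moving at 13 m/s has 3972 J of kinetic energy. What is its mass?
m = 2·KE/v² = 2·3972/(13)² = 47.01 kg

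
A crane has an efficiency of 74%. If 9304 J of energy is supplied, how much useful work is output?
W_out = η·W_in = 0.74·9304 = 6884.96 J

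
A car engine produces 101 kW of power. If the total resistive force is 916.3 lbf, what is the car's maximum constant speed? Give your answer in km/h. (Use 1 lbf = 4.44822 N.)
Convert to SI: F = 4075.9 N
P = Fv ⇒ v = P/F = 101000 W/4075.9 N = 24.7798 m/s = 89.21 km/h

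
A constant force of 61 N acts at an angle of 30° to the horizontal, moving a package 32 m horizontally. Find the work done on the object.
W = F·d·cosθ = (61)(32)cos(30°) = 1690 J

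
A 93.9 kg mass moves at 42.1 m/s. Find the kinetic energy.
KE = ½mv² = ½(93.9)(42.1)² = 83210 J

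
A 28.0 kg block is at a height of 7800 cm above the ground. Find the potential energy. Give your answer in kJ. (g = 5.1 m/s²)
Convert to SI: m = 28.0 kg, h = 78.0 m
PE = mgh = (28.0)(5.1)(78.0) = 11138.4 J = 11.14 kJ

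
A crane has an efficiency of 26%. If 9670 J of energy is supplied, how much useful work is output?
W_out = η·W_in = 0.26·9670 = 2514.2 J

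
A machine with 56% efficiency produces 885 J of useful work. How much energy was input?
W_in = W_out/η = 885/0.56 = 1580 J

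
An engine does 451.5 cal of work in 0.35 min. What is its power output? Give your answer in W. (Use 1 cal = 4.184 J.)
Convert to SI: W = 1889.08 J, t = 21.0 s
P = W/t = 1889.08/21.0 = 89.96 W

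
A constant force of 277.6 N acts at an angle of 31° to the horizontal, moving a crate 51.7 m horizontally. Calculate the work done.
W = F·d·cosθ = (277.6)(51.7)cos(31°) = 12300 J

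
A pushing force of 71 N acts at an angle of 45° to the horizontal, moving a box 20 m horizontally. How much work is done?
W = F·d·cosθ = (71)(20)cos(45°) = 1004 J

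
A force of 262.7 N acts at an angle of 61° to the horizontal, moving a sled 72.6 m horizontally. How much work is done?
W = F·d·cosθ = (262.7)(72.6)cos(61°) = 9246 J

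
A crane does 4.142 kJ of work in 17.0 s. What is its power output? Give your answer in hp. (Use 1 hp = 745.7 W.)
Convert to SI: W = 4142.0 J, t = 17.0 s
P = W/t = 4142.0/17.0 = 243.647 W = 0.3267 hp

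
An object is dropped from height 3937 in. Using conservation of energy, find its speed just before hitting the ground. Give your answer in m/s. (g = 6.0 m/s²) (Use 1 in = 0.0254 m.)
Convert to SI: h = 99.9998 m
mgh = ½mv² ⇒ v = √(2gh) = √(2·6.0·99.9998) = 34.64 m/s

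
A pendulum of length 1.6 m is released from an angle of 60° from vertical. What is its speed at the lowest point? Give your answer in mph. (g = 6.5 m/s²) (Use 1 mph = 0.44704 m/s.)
h = L(1 − cosθ) = 1.6(1 − cos60°) = 0.8 m
v = √(2gh) = √(2·6.5·0.8) = 3.2249 m/s = 7.214 mph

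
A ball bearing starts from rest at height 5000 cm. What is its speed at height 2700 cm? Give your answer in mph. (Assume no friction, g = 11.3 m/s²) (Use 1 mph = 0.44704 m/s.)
Convert to SI: h₁−h₂ = 23.0 m
mgh₁ = mgh₂ + ½mv² ⇒ v = √(2g(h₁−h₂)) = √(2·11.3·23.0) = 22.7991 m/s = 51.0 mph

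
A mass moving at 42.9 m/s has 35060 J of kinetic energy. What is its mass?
m = 2·KE/v² = 2·35060/(42.9)² = 38.1 kg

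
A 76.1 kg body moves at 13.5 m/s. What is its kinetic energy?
KE = ½mv² = ½(76.1)(13.5)² = 6935 J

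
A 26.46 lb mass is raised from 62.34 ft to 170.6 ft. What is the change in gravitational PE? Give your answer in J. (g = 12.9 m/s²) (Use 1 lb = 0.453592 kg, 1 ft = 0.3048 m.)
Convert to SI: m = 12.002 kg, Δh = 32.9976 m
ΔPE = mgΔh = (12.002)(12.9)(32.9976) = 5109 J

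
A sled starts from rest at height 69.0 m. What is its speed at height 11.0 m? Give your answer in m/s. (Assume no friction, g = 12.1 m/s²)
mgh₁ = mgh₂ + ½mv² ⇒ v = √(2g(h₁−h₂)) = √(2·12.1·58.0) = 37.46 m/s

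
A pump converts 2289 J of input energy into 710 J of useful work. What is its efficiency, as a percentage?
η = W_out/W_in = 710/2289 = 31.02%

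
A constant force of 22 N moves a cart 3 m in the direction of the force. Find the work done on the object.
W = F·d = (22)(3) = 66.0 J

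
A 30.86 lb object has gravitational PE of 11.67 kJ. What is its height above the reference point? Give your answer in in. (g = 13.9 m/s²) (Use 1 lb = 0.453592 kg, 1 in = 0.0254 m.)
Convert to SI: m = 13.9978 kg, PE = 11670.0 J
h = PE/(mg) = 11670.0/(13.9978·13.9) = 59.9784 m = 2361 in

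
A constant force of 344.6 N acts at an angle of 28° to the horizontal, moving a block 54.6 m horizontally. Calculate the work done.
W = F·d·cosθ = (344.6)(54.6)cos(28°) = 16610 J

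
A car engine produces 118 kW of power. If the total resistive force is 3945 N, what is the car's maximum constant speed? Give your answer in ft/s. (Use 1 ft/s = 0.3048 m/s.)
P = Fv ⇒ v = P/F = 118000 W/3945.0 N = 29.9113 m/s = 98.13 ft/s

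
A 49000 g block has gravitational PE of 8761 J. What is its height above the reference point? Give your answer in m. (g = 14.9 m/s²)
Convert to SI: m = 49.0 kg, PE = 8761.0 J
h = PE/(mg) = 8761.0/(49.0·14.9) = 12.0 m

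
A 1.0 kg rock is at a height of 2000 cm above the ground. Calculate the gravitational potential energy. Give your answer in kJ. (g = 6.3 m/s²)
Convert to SI: m = 1.0 kg, h = 20.0 m
PE = mgh = (1.0)(6.3)(20.0) = 126.0 J = 0.126 kJ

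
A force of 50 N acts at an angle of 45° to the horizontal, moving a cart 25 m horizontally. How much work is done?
W = F·d·cosθ = (50)(25)cos(45°) = 883.9 J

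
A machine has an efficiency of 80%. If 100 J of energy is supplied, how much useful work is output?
W_out = η·W_in = 0.8·100 = 80.0 J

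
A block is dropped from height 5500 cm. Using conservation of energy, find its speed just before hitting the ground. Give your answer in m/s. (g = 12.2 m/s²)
Convert to SI: h = 55.0 m
mgh = ½mv² ⇒ v = √(2gh) = √(2·12.2·55.0) = 36.63 m/s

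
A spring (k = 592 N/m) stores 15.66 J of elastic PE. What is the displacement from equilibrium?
x = √(2·PE/k) = √(2·15.66/592) = 0.23 m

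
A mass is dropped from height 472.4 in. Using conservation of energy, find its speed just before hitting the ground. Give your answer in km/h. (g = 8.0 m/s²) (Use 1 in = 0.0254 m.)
Convert to SI: h = 11.999 m
mgh = ½mv² ⇒ v = √(2gh) = √(2·8.0·11.999) = 13.8558 m/s = 49.88 km/h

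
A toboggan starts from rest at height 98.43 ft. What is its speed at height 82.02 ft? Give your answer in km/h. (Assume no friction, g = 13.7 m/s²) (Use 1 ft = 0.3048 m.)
Convert to SI: h₁−h₂ = 5.00177 m
mgh₁ = mgh₂ + ½mv² ⇒ v = √(2g(h₁−h₂)) = √(2·13.7·5.00177) = 11.7068 m/s = 42.14 km/h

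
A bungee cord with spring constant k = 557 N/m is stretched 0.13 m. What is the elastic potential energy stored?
PE = ½kx² = ½(557)(0.13)² = 4.707 J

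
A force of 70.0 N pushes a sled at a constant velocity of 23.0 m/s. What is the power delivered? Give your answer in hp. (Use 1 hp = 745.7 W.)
P = Fv = (70.0)(23.0) = 1610.0 W = 2.159 hp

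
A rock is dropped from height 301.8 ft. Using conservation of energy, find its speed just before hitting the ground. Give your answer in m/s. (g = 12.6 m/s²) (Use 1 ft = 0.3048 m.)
Convert to SI: h = 91.9886 m
mgh = ½mv² ⇒ v = √(2gh) = √(2·12.6·91.9886) = 48.15 m/s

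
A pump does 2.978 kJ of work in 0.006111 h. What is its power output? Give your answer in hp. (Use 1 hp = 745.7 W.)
Convert to SI: W = 2978.0 J, t = 21.9996 s
P = W/t = 2978.0/21.9996 = 135.366 W = 0.1815 hp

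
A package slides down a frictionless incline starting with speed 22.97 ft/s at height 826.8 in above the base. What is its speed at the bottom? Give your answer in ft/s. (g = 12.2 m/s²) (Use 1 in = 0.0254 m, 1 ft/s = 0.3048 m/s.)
Convert to SI: v₀ = 7.00126 m/s, h = 21.0007 m
½mv₀² + mgh = ½mv² ⇒ v = √(v₀² + 2gh) = √(7.00126² + 2·12.2·21.0007) = 23.6946 m/s = 77.74 ft/s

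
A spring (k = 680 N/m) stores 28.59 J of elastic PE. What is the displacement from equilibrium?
x = √(2·PE/k) = √(2·28.59/680) = 0.29 m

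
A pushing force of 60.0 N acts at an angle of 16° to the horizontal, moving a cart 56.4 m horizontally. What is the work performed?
W = F·d·cosθ = (60.0)(56.4)cos(16°) = 3253 J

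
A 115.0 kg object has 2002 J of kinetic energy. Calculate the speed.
v = √(2·KE/m) = √(2·2002/115.0) = 5.901 m/s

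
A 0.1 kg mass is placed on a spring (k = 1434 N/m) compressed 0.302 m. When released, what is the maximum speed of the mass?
½kx² = ½mv² ⇒ v = x√(k/m) = (0.302)√(1434/0.1) = 36.16 m/s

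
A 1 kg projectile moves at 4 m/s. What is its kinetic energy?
KE = ½mv² = ½(1)(4)² = 8.0 J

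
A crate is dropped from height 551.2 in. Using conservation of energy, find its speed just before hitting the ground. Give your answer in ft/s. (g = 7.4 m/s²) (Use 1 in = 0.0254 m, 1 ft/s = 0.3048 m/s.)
Convert to SI: h = 14.0005 m
mgh = ½mv² ⇒ v = √(2gh) = √(2·7.4·14.0005) = 14.3947 m/s = 47.23 ft/s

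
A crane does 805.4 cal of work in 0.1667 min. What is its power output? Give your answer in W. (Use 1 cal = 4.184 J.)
Convert to SI: W = 3369.79 J, t = 10.002 s
P = W/t = 3369.79/10.002 = 336.9 W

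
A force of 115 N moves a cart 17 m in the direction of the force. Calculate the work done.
W = F·d = (115)(17) = 1955 J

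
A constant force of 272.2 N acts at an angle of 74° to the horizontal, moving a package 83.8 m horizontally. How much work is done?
W = F·d·cosθ = (272.2)(83.8)cos(74°) = 6287 J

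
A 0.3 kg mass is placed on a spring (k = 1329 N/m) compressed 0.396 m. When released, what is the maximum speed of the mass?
½kx² = ½mv² ⇒ v = x√(k/m) = (0.396)√(1329/0.3) = 26.36 m/s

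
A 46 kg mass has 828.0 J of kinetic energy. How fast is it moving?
v = √(2·KE/m) = √(2·828.0/46) = 6.0 m/s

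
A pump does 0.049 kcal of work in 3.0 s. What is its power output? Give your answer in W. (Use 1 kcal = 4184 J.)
Convert to SI: W = 205.016 J, t = 3.0 s
P = W/t = 205.016/3.0 = 68.34 W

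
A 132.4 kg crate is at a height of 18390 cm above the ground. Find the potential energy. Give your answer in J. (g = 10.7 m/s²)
Convert to SI: m = 132.4 kg, h = 183.9 m
PE = mgh = (132.4)(10.7)(183.9) = 260500 J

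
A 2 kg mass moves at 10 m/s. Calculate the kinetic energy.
KE = ½mv² = ½(2)(10)² = 100.0 J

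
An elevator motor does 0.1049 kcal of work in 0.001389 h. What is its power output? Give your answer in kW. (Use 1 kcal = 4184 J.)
Convert to SI: W = 438.902 J, t = 5.0004 s
P = W/t = 438.902/5.0004 = 87.7733 W = 0.08777 kW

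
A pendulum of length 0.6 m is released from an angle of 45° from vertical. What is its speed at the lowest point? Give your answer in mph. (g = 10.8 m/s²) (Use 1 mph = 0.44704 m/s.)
h = L(1 − cosθ) = 0.6(1 − cos45°) = 0.175736 m
v = √(2gh) = √(2·10.8·0.175736) = 1.94831 m/s = 4.358 mph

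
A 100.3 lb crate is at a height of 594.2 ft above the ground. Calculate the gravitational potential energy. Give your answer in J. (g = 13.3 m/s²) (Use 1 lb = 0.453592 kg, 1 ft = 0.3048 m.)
Convert to SI: m = 45.4953 kg, h = 181.112 m
PE = mgh = (45.4953)(13.3)(181.112) = 109600 J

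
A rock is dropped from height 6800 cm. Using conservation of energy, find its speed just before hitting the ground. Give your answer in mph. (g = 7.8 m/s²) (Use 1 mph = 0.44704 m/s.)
Convert to SI: h = 68.0 m
mgh = ½mv² ⇒ v = √(2gh) = √(2·7.8·68.0) = 32.5699 m/s = 72.86 mph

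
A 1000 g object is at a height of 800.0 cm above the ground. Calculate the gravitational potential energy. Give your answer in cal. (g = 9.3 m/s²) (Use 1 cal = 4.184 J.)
Convert to SI: m = 1.0 kg, h = 8.0 m
PE = mgh = (1.0)(9.3)(8.0) = 74.4 J = 17.78 cal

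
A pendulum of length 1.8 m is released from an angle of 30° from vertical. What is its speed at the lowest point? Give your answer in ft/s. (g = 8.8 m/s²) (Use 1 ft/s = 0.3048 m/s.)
h = L(1 − cosθ) = 1.8(1 − cos30°) = 0.241154 m
v = √(2gh) = √(2·8.8·0.241154) = 2.06017 m/s = 6.759 ft/s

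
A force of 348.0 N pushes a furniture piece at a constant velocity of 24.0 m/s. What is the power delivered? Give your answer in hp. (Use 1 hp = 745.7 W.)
P = Fv = (348.0)(24.0) = 8352.0 W = 11.2 hp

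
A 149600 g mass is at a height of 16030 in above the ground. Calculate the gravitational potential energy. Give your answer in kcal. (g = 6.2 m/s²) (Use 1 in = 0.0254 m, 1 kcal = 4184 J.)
Convert to SI: m = 149.6 kg, h = 407.162 m
PE = mgh = (149.6)(6.2)(407.162) = 377651 J = 90.26 kcal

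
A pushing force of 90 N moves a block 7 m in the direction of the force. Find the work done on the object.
W = F·d = (90)(7) = 630.0 J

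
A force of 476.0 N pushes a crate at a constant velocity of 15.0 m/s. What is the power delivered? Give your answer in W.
P = Fv = (476.0)(15.0) = 7140 W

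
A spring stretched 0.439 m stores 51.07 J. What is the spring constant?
k = 2·PE/x² = 2·51.07/(0.439)² = 530.0 N/m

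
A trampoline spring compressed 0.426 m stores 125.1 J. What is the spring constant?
k = 2·PE/x² = 2·125.1/(0.426)² = 1379 N/m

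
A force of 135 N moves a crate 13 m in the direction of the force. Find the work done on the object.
W = F·d = (135)(13) = 1755 J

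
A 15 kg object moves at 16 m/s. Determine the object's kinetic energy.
KE = ½mv² = ½(15)(16)² = 1920.0 J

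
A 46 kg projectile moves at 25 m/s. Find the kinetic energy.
KE = ½mv² = ½(46)(25)² = 14375.0 J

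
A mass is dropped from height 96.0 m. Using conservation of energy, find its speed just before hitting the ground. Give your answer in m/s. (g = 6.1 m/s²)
mgh = ½mv² ⇒ v = √(2gh) = √(2·6.1·96.0) = 34.22 m/s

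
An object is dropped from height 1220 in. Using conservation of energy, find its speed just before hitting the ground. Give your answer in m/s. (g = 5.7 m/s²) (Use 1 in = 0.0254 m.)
Convert to SI: h = 30.988 m
mgh = ½mv² ⇒ v = √(2gh) = √(2·5.7·30.988) = 18.8 m/s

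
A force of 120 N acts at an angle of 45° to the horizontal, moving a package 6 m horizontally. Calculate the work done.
W = F·d·cosθ = (120)(6)cos(45°) = 509.1 J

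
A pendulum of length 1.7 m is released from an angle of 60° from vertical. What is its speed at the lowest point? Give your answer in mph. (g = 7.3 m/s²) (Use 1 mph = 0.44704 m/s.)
h = L(1 − cosθ) = 1.7(1 − cos60°) = 0.85 m
v = √(2gh) = √(2·7.3·0.85) = 3.52278 m/s = 7.88 mph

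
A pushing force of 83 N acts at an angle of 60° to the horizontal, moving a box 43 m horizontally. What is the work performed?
W = F·d·cosθ = (83)(43)cos(60°) = 1785 J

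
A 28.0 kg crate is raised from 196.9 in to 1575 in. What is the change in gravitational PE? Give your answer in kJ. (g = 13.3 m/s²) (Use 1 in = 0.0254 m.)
Convert to SI: m = 28.0 kg, Δh = 35.0037 m
ΔPE = mgΔh = (28.0)(13.3)(35.0037) = 13035.4 J = 13.04 kJ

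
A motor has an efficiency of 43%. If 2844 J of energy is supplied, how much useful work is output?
W_out = η·W_in = 0.43·2844 = 1222.92 J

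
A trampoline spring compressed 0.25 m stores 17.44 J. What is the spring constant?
k = 2·PE/x² = 2·17.44/(0.25)² = 558.1 N/m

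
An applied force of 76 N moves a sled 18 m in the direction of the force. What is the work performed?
W = F·d = (76)(18) = 1368 J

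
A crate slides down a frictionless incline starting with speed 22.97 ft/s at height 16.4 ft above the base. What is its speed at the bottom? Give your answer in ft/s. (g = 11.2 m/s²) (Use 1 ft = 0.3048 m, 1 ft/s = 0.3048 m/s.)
Convert to SI: v₀ = 7.00126 m/s, h = 4.99872 m
½mv₀² + mgh = ½mv² ⇒ v = √(v₀² + 2gh) = √(7.00126² + 2·11.2·4.99872) = 12.6881 m/s = 41.63 ft/s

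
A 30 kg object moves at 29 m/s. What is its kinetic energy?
KE = ½mv² = ½(30)(29)² = 12615.0 J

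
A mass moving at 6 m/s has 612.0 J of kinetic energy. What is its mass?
m = 2·KE/v² = 2·612.0/(6)² = 34.0 kg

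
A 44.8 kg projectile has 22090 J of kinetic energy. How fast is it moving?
v = √(2·KE/m) = √(2·22090/44.8) = 31.4 m/s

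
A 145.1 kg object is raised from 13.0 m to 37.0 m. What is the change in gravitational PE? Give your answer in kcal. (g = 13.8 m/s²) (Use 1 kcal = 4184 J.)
ΔPE = mgΔh = (145.1)(13.8)(24.0) = 48057.1 J = 11.49 kcal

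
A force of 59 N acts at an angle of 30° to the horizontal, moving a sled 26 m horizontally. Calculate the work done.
W = F·d·cosθ = (59)(26)cos(30°) = 1328 J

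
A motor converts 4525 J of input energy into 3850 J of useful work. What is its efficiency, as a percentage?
η = W_out/W_in = 3850/4525 = 85.08%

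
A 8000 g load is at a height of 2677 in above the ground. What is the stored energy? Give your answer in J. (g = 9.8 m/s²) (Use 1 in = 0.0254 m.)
Convert to SI: m = 8.0 kg, h = 67.9958 m
PE = mgh = (8.0)(9.8)(67.9958) = 5331 J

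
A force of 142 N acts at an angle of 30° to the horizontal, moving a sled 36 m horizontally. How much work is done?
W = F·d·cosθ = (142)(36)cos(30°) = 4427 J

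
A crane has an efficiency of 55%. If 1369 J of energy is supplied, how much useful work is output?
W_out = η·W_in = 0.55·1369 = 752.95 J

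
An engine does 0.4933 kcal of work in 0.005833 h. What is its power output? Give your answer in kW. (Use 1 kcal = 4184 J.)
Convert to SI: W = 2063.97 J, t = 20.9988 s
P = W/t = 2063.97/20.9988 = 98.2898 W = 0.09829 kW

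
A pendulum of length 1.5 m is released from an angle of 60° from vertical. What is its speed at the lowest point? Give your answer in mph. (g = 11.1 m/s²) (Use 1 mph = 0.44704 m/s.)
h = L(1 − cosθ) = 1.5(1 − cos60°) = 0.75 m
v = √(2gh) = √(2·11.1·0.75) = 4.08044 m/s = 9.128 mph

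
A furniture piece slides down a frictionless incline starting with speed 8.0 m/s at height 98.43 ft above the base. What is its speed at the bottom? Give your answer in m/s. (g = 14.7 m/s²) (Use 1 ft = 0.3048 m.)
Convert to SI: v₀ = 8.0 m/s, h = 30.0015 m
½mv₀² + mgh = ½mv² ⇒ v = √(v₀² + 2gh) = √(8.0² + 2·14.7·30.0015) = 30.76 m/s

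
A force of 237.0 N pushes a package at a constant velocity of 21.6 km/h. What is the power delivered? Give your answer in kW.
Convert to SI: F = 237.0 N, v = 6.0 m/s
P = Fv = (237.0)(6.0) = 1422.0 W = 1.422 kW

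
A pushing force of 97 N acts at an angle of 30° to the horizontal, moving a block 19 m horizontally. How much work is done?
W = F·d·cosθ = (97)(19)cos(30°) = 1596 J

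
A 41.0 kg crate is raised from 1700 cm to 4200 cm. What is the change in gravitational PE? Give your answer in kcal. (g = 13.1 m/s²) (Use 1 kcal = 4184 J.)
Convert to SI: m = 41.0 kg, Δh = 25.0 m
ΔPE = mgΔh = (41.0)(13.1)(25.0) = 13427.5 J = 3.209 kcal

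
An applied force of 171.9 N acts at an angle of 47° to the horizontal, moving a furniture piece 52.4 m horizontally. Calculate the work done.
W = F·d·cosθ = (171.9)(52.4)cos(47°) = 6143 J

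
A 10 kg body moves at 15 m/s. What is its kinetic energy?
KE = ½mv² = ½(10)(15)² = 1125.0 J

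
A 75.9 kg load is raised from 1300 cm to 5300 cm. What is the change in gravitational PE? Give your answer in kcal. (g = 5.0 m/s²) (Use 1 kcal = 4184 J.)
Convert to SI: m = 75.9 kg, Δh = 40.0 m
ΔPE = mgΔh = (75.9)(5.0)(40.0) = 15180.0 J = 3.628 kcal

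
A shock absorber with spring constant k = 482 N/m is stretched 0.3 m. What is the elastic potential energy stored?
PE = ½kx² = ½(482)(0.3)² = 21.69 J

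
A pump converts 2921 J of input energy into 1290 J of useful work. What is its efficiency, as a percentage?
η = W_out/W_in = 1290/2921 = 44.16%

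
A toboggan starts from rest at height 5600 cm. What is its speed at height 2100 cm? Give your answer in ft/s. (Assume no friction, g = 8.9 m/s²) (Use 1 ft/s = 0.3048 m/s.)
Convert to SI: h₁−h₂ = 35.0 m
mgh₁ = mgh₂ + ½mv² ⇒ v = √(2g(h₁−h₂)) = √(2·8.9·35.0) = 24.96 m/s = 81.89 ft/s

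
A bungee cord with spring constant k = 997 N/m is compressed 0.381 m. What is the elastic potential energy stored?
PE = ½kx² = ½(997)(0.381)² = 72.36 J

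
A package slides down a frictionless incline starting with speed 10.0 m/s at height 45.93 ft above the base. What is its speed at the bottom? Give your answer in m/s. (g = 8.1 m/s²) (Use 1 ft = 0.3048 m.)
Convert to SI: v₀ = 10.0 m/s, h = 13.9995 m
½mv₀² + mgh = ½mv² ⇒ v = √(v₀² + 2gh) = √(10.0² + 2·8.1·13.9995) = 18.08 m/s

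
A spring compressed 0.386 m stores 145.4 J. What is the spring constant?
k = 2·PE/x² = 2·145.4/(0.386)² = 1952 N/m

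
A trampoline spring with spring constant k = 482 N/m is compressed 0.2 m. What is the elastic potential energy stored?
PE = ½kx² = ½(482)(0.2)² = 9.64 J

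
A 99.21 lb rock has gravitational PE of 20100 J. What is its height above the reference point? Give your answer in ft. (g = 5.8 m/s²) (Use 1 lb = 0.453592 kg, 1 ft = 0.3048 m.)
Convert to SI: m = 45.0009 kg, PE = 20100.0 J
h = PE/(mg) = 20100.0/(45.0009·5.8) = 77.01 m = 252.7 ft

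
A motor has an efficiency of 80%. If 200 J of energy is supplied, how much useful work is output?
W_out = η·W_in = 0.8·200 = 160.0 J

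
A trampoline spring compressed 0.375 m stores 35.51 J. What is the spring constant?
k = 2·PE/x² = 2·35.51/(0.375)² = 505.0 N/m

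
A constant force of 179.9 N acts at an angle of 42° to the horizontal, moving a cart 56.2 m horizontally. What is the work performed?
W = F·d·cosθ = (179.9)(56.2)cos(42°) = 7513 J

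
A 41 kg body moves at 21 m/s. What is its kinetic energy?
KE = ½mv² = ½(41)(21)² = 9040.5 J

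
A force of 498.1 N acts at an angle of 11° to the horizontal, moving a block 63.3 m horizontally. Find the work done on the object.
W = F·d·cosθ = (498.1)(63.3)cos(11°) = 30950 J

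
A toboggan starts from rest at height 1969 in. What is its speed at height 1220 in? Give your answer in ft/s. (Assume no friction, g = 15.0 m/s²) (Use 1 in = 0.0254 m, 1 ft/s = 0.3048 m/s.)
Convert to SI: h₁−h₂ = 19.0246 m
mgh₁ = mgh₂ + ½mv² ⇒ v = √(2g(h₁−h₂)) = √(2·15.0·19.0246) = 23.8901 m/s = 78.38 ft/s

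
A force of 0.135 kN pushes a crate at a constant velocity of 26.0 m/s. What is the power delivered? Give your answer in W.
Convert to SI: F = 135.0 N, v = 26.0 m/s
P = Fv = (135.0)(26.0) = 3510 W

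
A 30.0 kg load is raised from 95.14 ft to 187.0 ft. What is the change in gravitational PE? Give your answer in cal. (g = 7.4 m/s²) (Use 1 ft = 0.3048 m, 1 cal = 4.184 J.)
Convert to SI: m = 30.0 kg, Δh = 27.9989 m
ΔPE = mgΔh = (30.0)(7.4)(27.9989) = 6215.76 J = 1486 cal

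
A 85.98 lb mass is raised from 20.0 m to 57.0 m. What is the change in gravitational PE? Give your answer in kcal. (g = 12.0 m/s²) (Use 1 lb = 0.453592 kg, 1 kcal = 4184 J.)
Convert to SI: m = 38.9998 kg, Δh = 37.0 m
ΔPE = mgΔh = (38.9998)(12.0)(37.0) = 17315.9 J = 4.139 kcal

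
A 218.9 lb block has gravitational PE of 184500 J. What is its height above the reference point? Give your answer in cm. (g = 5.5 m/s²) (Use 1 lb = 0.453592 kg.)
Convert to SI: m = 99.2913 kg, PE = 184500 J
h = PE/(mg) = 184500/(99.2913·5.5) = 337.849 m = 33780 cm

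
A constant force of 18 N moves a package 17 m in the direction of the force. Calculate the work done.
W = F·d = (18)(17) = 306.0 J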